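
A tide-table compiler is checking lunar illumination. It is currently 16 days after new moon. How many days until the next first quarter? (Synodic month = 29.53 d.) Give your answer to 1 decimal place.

First quarter occurs at elongation 90°, i.e. at age 29.53 × 90/360 = 7.383 d.
This lunation's first quarter (7.383 d) has passed, so add one period: 36.913 − 16 = 20.913 days.

20.9 days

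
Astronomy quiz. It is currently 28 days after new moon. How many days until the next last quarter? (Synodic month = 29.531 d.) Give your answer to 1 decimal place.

Last quarter is 0.75 of the way through the cycle: age 0.75 × 29.531 = 22.148 d.
Already past this cycle's last quarter; the next is at 22.148 + 29.531 = 51.679 d, so 51.679 − 28 = 23.679 days.

23.7 days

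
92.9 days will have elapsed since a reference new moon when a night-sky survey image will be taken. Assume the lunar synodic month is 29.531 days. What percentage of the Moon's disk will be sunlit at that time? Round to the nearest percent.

Reduce mod P: 92.9 − 3×29.531 = 4.31 d into the current lunation.
Elongation θ = 360° × 4.31/29.531 ≈ 52.5°.
cos 52.5° = 0.609, so f = (1 − 0.609)/2 = 0.196, so 20%.

20%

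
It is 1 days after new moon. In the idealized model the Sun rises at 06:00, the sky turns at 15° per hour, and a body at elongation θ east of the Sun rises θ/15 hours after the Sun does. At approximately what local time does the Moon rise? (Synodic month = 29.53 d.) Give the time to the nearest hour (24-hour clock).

07:00

Elongation θ = 360° × 1/29.53 ≈ 12.2°.
Delay after the Sun = 12.2° / (15°/h) ≈ 0.81 h.
06:00 + 0.81 h ≈ 06:49 → 07:00 to the nearest hour.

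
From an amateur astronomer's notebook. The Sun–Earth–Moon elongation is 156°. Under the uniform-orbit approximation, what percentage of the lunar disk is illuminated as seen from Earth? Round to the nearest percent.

96%

cos 156° = (-0.914), so f = (1 − (-0.914))/2 = 0.957, i.e. 96%.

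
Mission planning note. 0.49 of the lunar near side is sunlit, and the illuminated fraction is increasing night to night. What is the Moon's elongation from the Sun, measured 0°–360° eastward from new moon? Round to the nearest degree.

89°

cos θ = 1 − 2f = 0.020, giving a principal value of 88.9°.
The Moon is waxing (0°–180°), so θ = 88.9° directly.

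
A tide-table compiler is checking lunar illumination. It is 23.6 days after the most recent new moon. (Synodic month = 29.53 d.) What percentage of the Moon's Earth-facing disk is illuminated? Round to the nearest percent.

35%

Phase angle: θ = 360°·(23.6 d)/(29.53 d) = 287.7°.
cos 287.7° = 0.304, so f = (1 − 0.304)/2 = 0.348, so 35%.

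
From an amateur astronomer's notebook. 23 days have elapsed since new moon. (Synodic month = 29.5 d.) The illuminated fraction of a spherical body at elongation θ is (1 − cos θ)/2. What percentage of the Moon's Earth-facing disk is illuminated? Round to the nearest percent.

Elongation θ = 360° × 23/29.5 ≈ 280.7°.
Illuminated fraction = (1 − cos 280.7°)/2 = (1 − 0.185)/2 ≈ 0.407, so 41%.

41%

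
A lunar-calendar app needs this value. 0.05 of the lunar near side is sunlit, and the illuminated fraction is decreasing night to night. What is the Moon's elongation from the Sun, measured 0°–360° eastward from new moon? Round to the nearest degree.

cos θ = 1 − 2f = 0.900, giving a principal value of 25.8°.
Waning ⇒ past full, so θ = 360° − 25.8° = 334.2°.

334°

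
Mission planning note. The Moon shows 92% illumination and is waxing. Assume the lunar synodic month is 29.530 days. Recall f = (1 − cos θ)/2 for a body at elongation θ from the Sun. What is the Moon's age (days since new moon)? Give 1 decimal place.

From f = (1 − cos θ)/2: cos θ = 1 − 2×0.92 = -0.840; arccos → 147.1°.
Before full moon the principal value applies: θ = 147.1°.
That fraction of the synodic month is 147.1/360 × 29.530 d ≈ 12.07 d.

12.1 days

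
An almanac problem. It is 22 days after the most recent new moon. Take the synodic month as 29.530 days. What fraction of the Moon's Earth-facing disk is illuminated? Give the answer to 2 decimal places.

0.52

Phase angle: θ = 360°·(22 d)/(29.530 d) = 268.2°.
Illuminated fraction = (1 − cos 268.2°)/2 = (1 − (-0.031))/2 ≈ 0.516.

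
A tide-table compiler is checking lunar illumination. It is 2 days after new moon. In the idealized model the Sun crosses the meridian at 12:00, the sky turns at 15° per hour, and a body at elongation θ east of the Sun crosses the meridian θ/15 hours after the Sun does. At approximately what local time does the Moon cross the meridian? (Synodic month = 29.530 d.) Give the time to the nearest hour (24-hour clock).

Elongation θ = 360° × 2/29.530 ≈ 24.4°.
At 15° of sky rotation per hour, 24.4° corresponds to a 1.63 h lag.
12:00 + 1.63 h ≈ 13:38 → 14:00 to the nearest hour.

14:00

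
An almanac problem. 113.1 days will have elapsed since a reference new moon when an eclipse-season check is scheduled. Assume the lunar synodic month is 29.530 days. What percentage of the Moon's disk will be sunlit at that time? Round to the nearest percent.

26%

113.1/29.530 = 3.830 lunations, so 3 complete cycles and 24.51 d into the next.
Elongation θ = 360° × 24.51/29.530 ≈ 298.8°.
With cos θ = 0.482, the lit fraction is (1 − 0.482)/2 ≈ 0.259, so 26%.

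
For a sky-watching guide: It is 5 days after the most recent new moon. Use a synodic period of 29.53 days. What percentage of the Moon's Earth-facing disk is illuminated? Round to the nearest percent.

Phase angle: θ = 360°·(5 d)/(29.53 d) = 61.0°.
With cos θ = 0.485, the lit fraction is (1 − 0.485)/2 ≈ 0.257, so 26%.

26%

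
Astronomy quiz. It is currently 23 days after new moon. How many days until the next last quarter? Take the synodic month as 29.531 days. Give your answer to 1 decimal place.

Last quarter occurs at elongation 270°, i.e. at age 29.531 × 270/360 = 22.148 d.
This lunation's last quarter (22.148 d) has passed, so add one period: 51.679 − 23 = 28.679 days.

28.7 days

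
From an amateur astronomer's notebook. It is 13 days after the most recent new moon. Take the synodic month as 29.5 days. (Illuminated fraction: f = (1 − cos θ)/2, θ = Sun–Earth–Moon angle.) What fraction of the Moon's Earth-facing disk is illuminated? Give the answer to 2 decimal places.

Phase angle: θ = 360°·(13 d)/(29.5 d) = 158.6°.
With cos θ = (-0.931), the lit fraction is (1 − (-0.931))/2 ≈ 0.966.

0.97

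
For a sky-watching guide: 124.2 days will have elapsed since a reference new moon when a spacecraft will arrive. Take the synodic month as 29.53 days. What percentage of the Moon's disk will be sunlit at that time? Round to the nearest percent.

124.2/29.53 = 4.206 lunations, so 4 complete cycles and 6.08 d into the next.
Elongation θ = 360° × 6.08/29.53 ≈ 74.1°.
With cos θ = 0.274, the lit fraction is (1 − 0.274)/2 ≈ 0.363, so 36%.

36%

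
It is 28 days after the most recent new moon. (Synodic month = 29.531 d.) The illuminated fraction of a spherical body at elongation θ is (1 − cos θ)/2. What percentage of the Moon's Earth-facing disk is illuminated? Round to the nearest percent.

Elongation θ = 360° × 28/29.531 ≈ 341.3°.
Illuminated fraction = (1 − cos 341.3°)/2 = (1 − 0.947)/2 ≈ 0.026, so 3%.

3%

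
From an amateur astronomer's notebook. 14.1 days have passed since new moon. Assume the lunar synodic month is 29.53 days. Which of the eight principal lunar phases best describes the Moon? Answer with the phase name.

At 14.1/29.53 of the cycle, θ ≈ 172° — the full moon range.

full moon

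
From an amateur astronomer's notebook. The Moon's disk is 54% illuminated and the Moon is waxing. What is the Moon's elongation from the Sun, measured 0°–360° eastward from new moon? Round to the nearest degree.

95°

cos θ = 1 − 2f = -0.080, giving a principal value of 94.6°.
Before full moon the principal value applies: θ = 94.6°.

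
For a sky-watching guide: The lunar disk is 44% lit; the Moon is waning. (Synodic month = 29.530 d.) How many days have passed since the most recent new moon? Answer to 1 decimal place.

22.7 days

From f = (1 − cos θ)/2: cos θ = 1 − 2×0.44 = 0.120; arccos → 83.1°.
Since the Moon is past full (waning), take the reflex angle: θ = 360° − 83.1° = 276.9°.
Age = 29.530 × 276.9°/360° ≈ 22.71 days.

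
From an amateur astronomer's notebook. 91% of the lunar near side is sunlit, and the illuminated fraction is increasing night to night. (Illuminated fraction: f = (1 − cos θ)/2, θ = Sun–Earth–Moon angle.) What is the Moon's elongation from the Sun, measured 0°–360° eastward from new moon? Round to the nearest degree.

Invert f = (1 − cos θ)/2 to get cos θ = 1 − 2(0.91) = -0.820, hence θ₀ = arccos -0.820 = 145.1°.
The Moon is waxing (0°–180°), so θ = 145.1° directly.

145°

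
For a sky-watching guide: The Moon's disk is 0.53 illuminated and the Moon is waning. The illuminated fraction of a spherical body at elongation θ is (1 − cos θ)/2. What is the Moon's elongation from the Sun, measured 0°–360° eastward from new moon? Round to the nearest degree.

cos θ = 1 − 2f = -0.060, giving a principal value of 93.4°.
Waning ⇒ past full, so θ = 360° − 93.4° = 266.6°.

267°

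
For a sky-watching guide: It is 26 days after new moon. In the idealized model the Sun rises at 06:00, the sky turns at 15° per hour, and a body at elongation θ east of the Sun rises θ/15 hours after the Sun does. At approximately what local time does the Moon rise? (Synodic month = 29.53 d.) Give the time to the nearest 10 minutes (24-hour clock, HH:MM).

Elongation θ = 360° × 26/29.53 ≈ 317.0°.
Delay after the Sun = 317.0° / (15°/h) ≈ 21.13 h.
06:00 + 21.131 h ≈ 03:08 → 03:10 to the nearest ten minutes.

03:10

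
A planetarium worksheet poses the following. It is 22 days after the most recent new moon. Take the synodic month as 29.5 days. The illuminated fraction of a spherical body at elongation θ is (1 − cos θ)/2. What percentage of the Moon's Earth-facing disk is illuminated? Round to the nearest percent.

51%

The Moon has covered 22/29.5 of its cycle, so θ ≈ 360° × 22/29.5 = 268.5°.
cos 268.5° = (-0.027), so f = (1 − (-0.027))/2 = 0.513, so 51%.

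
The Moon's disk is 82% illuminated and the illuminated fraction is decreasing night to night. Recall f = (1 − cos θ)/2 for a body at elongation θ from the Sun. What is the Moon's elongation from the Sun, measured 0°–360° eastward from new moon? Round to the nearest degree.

230°

cos θ = 1 − 2f = -0.640, giving a principal value of 129.8°.
A waning Moon lies in 180°–360°, so θ = 360° − 129.8° = 230.2°.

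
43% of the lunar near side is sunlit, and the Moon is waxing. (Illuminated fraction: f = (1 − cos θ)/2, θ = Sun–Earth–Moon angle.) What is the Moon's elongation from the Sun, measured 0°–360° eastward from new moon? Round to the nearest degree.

82°

cos θ = 1 − 2f = 0.140, giving a principal value of 82.0°.
Waxing ⇒ before full, so θ = 82.0°.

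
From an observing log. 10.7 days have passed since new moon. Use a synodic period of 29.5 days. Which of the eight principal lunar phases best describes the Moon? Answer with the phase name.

At 10.7/29.5 of the cycle, θ ≈ 131° — the waxing gibbous range.

waxing gibbous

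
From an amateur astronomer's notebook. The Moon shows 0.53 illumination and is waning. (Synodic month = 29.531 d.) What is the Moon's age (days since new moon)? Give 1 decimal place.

21.9 days

Invert f = (1 − cos θ)/2 to get cos θ = 1 − 2(0.53) = -0.060, hence θ₀ = arccos -0.060 = 93.4°.
A waning Moon lies in 180°–360°, so θ = 360° − 93.4° = 266.6°.
At 360°/29.531 d per day, 266.6° corresponds to 21.87 days.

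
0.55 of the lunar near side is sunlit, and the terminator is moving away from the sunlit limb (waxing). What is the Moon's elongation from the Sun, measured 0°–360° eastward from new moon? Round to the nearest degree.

Invert f = (1 − cos θ)/2 to get cos θ = 1 − 2(0.55) = -0.100, hence θ₀ = arccos -0.100 = 95.7°.
Waxing ⇒ before full, so θ = 95.7°.

96°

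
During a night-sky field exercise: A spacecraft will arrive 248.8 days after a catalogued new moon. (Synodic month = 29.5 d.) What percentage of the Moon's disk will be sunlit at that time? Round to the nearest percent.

96%

248.8 d spans 8 complete synodic months (8 × 29.5 = 236.00 d) plus 12.80 d.
Phase angle: θ = 360°·(12.80 d)/(29.5 d) = 156.2°.
cos 156.2° = (-0.915), so f = (1 − (-0.915))/2 = 0.957, so 96%.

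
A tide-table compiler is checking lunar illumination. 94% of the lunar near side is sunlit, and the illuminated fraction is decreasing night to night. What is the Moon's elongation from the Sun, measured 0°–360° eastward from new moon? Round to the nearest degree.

208°

Invert f = (1 − cos θ)/2 to get cos θ = 1 − 2(0.94) = -0.880, hence θ₀ = arccos -0.880 = 151.6°.
Since the Moon is past full (waning), take the reflex angle: θ = 360° − 151.6° = 208.4°.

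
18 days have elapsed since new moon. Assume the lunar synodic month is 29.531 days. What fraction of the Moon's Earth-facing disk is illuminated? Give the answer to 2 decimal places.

0.89

Phase angle: θ = 360°·(18 d)/(29.531 d) = 219.4°.
cos 219.4° = (-0.772), so f = (1 − (-0.772))/2 = 0.886.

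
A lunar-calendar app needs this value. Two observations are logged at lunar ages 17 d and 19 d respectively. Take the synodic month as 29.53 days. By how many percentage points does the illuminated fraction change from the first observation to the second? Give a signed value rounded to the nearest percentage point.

-13 percentage points

First observation: θ = 360°·17/29.53 = 207.2°, so f = 0.945.
Second observation: θ = 231.6°, f = 0.810.
Δf = 0.810 − 0.945 = -0.134, i.e. -13 pp.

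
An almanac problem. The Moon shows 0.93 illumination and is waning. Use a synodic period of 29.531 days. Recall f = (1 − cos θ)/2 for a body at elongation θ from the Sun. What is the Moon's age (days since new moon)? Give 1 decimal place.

17.3 days

cos θ = 1 − 2f = -0.860, giving a principal value of 149.3°.
A waning Moon lies in 180°–360°, so θ = 360° − 149.3° = 210.7°.
Age = 29.531 × 210.7°/360° ≈ 17.28 days.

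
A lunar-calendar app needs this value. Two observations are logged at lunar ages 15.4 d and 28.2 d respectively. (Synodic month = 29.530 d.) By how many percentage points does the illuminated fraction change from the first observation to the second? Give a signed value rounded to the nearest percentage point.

-98 percentage points

θ₁ = 360° × 15.4/29.530 = 187.7°, f₁ = (1 − cos θ₁)/2 = 0.995.
θ₂ = 360° × 28.2/29.530 = 343.8°, f₂ = (1 − cos θ₂)/2 = 0.020.
Change = f₂ − f₁ = -0.976 → -98 percentage points.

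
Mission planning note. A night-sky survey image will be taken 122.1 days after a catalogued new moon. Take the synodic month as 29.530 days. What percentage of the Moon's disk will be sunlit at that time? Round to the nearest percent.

17%

122.1 d spans 4 complete synodic months (4 × 29.530 = 118.12 d) plus 3.98 d.
Elongation θ = 360° × 3.98/29.530 ≈ 48.5°.
Illuminated fraction = (1 − cos 48.5°)/2 = (1 − 0.662)/2 ≈ 0.169, so 17%.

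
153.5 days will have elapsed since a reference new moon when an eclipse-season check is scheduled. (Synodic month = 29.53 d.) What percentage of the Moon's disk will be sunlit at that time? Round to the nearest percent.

34%

Reduce mod P: 153.5 − 5×29.53 = 5.85 d into the current lunation.
The Moon has covered 5.85/29.53 of its cycle, so θ ≈ 360° × 5.85/29.53 = 71.3°.
With cos θ = 0.320, the lit fraction is (1 − 0.320)/2 ≈ 0.340, so 34%.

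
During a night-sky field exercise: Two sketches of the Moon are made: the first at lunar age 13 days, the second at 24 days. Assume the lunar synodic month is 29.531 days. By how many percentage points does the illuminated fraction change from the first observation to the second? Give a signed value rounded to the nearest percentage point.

First observation: θ = 360°·13/29.531 = 158.5°, so f = 0.965.
Second observation: θ = 292.6°, f = 0.308.
Δf = 0.308 − 0.965 = -0.657, i.e. -66 pp.

-66 percentage points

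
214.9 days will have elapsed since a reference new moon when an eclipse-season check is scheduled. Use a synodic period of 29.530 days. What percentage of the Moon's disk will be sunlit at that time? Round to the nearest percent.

Reduce mod P: 214.9 − 7×29.530 = 8.19 d into the current lunation.
Phase angle: θ = 360°·(8.19 d)/(29.530 d) = 99.8°.
cos 99.8° = (-0.171), so f = (1 − (-0.171))/2 = 0.585, so 59%.

59%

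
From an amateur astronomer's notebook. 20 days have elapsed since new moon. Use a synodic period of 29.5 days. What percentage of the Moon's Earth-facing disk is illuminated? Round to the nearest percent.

72%

Elongation θ = 360° × 20/29.5 ≈ 244.1°.
Illuminated fraction = (1 − cos 244.1°)/2 = (1 − (-0.437))/2 ≈ 0.719, so 72%.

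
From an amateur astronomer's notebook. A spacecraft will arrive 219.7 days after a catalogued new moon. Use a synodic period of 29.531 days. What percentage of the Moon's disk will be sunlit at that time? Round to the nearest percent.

96%

219.7 d spans 7 complete synodic months (7 × 29.531 = 206.72 d) plus 12.98 d.
The Moon has covered 12.98/29.531 of its cycle, so θ ≈ 360° × 12.98/29.531 = 158.3°.
cos 158.3° = (-0.929), so f = (1 − (-0.929))/2 = 0.964, so 96%.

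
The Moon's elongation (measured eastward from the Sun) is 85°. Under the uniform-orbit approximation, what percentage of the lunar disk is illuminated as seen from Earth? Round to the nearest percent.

cos 85° = 0.087, so f = (1 − 0.087)/2 = 0.456, i.e. 46%.

46%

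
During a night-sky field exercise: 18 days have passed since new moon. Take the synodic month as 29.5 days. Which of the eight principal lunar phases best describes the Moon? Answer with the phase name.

waning gibbous

At 18/29.5 of the cycle, θ ≈ 220° — the waning gibbous range.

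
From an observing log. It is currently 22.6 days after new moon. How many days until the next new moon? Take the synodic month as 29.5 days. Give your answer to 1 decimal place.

6.9 days

The next new moon completes the synodic month: 29.5 − 22.6 = 6.900 days.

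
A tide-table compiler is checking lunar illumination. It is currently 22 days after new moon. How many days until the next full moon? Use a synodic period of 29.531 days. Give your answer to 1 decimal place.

Full moon occurs at elongation 180°, i.e. at age 29.531 × 180/360 = 14.765 d.
Already past this cycle's full moon; the next is at 14.765 + 29.531 = 44.296 d, so 44.296 − 22 = 22.296 days.

22.3 days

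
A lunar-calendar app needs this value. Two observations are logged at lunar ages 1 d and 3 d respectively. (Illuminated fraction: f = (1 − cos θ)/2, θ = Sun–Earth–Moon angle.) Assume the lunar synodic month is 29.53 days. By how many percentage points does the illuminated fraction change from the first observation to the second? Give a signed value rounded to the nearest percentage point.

+9 pp

θ₁ = 360° × 1/29.53 = 12.2°, f₁ = (1 − cos θ₁)/2 = 0.011.
θ₂ = 360° × 3/29.53 = 36.6°, f₂ = (1 − cos θ₂)/2 = 0.098.
Change = f₂ − f₁ = +0.087 → +9 percentage points.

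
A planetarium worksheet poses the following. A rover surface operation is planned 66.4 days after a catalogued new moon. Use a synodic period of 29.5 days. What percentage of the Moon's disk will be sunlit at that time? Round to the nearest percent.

50%

66.4/29.5 = 2.251 lunations, so 2 complete cycles and 7.40 d into the next.
Phase angle: θ = 360°·(7.40 d)/(29.5 d) = 90.3°.
Illuminated fraction = (1 − cos 90.3°)/2 = (1 − (-0.005))/2 ≈ 0.503, so 50%.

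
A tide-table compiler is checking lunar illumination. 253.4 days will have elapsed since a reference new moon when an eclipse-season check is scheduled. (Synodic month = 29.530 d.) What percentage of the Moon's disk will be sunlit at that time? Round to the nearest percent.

94%

Reduce mod P: 253.4 − 8×29.530 = 17.16 d into the current lunation.
Elongation θ = 360° × 17.16/29.530 ≈ 209.2°.
cos 209.2° = (-0.873), so f = (1 − (-0.873))/2 = 0.936, so 94%.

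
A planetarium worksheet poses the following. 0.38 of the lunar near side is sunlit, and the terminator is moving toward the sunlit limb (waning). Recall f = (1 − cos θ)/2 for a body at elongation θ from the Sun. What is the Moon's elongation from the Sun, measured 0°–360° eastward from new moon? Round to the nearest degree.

Invert f = (1 − cos θ)/2 to get cos θ = 1 − 2(0.38) = 0.240, hence θ₀ = arccos 0.240 = 76.1°.
Waning ⇒ past full, so θ = 360° − 76.1° = 283.9°.

284°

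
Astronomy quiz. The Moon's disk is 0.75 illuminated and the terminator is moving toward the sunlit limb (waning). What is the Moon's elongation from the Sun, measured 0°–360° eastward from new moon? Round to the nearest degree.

240°

cos θ = 1 − 2f = -0.500, giving a principal value of 120.0°.
Since the Moon is past full (waning), take the reflex angle: θ = 360° − 120.0° = 240.0°.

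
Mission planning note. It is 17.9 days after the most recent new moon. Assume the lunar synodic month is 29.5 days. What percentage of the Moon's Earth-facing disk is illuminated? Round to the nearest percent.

89%

Elongation θ = 360° × 17.9/29.5 ≈ 218.4°.
cos 218.4° = (-0.783), so f = (1 − (-0.783))/2 = 0.892, so 89%.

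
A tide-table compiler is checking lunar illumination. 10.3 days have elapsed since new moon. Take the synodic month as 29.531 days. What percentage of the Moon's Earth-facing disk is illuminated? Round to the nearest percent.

Elongation θ = 360° × 10.3/29.531 ≈ 125.6°.
cos 125.6° = (-0.582), so f = (1 − (-0.582))/2 = 0.791, so 79%.

79%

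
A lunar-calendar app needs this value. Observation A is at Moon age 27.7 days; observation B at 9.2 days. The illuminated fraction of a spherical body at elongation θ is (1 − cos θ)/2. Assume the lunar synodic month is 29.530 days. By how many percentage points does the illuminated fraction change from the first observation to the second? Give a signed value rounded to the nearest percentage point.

First observation: θ = 360°·27.7/29.530 = 337.7°, so f = 0.037.
Second observation: θ = 112.2°, f = 0.689.
Δf = 0.689 − 0.037 = +0.651, i.e. +65 pp.

+65 percentage points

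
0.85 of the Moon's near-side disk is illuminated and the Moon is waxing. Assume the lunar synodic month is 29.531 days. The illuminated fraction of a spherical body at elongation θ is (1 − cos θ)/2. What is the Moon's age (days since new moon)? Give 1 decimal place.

11.0 days

Invert f = (1 − cos θ)/2 to get cos θ = 1 − 2(0.85) = -0.700, hence θ₀ = arccos -0.700 = 134.4°.
Before full moon the principal value applies: θ = 134.4°.
That fraction of the synodic month is 134.4/360 × 29.531 d ≈ 11.03 d.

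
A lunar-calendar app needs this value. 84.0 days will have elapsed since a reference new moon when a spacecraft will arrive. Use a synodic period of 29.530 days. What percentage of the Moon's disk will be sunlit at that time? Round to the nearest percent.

84.0 d spans 2 complete synodic months (2 × 29.530 = 59.06 d) plus 24.94 d.
Phase angle: θ = 360°·(24.94 d)/(29.530 d) = 304.0°.
cos 304.0° = 0.560, so f = (1 − 0.560)/2 = 0.220, so 22%.

22%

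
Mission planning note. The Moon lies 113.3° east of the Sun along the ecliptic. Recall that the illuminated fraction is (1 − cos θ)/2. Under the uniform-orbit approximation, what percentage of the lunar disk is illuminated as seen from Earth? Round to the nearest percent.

cos 113.3° = (-0.396), so f = (1 − (-0.396))/2 = 0.698, i.e. 70%.

70%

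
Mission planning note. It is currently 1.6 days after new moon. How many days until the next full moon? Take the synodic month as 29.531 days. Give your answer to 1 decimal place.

Full moon is 0.5 of the way through the cycle: age 0.5 × 29.531 = 14.765 d.
That is 14.765 − 1.6 = 13.165 days ahead.

13.2 days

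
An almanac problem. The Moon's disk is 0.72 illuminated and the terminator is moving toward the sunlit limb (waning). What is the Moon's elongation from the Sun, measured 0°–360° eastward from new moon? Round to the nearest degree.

Invert f = (1 − cos θ)/2 to get cos θ = 1 − 2(0.72) = -0.440, hence θ₀ = arccos -0.440 = 116.1°.
Waning ⇒ past full, so θ = 360° − 116.1° = 243.9°.

244°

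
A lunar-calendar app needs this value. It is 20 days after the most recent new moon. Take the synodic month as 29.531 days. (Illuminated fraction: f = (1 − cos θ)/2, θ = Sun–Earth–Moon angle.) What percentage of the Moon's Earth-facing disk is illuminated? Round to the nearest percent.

72%

The Moon has covered 20/29.531 of its cycle, so θ ≈ 360° × 20/29.531 = 243.8°.
With cos θ = (-0.441), the lit fraction is (1 − (-0.441))/2 ≈ 0.721, so 72%.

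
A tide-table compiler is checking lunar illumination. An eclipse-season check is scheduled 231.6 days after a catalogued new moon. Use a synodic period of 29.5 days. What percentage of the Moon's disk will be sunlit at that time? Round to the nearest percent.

Reduce mod P: 231.6 − 7×29.5 = 25.10 d into the current lunation.
The Moon has covered 25.10/29.5 of its cycle, so θ ≈ 360° × 25.10/29.5 = 306.3°.
cos 306.3° = 0.592, so f = (1 − 0.592)/2 = 0.204, so 20%.

20%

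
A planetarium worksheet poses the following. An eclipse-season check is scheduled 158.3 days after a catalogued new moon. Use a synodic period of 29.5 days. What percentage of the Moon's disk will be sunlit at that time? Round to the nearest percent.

83%

Reduce mod P: 158.3 − 5×29.5 = 10.80 d into the current lunation.
Phase angle: θ = 360°·(10.80 d)/(29.5 d) = 131.8°.
With cos θ = (-0.666), the lit fraction is (1 − (-0.666))/2 ≈ 0.833, so 83%.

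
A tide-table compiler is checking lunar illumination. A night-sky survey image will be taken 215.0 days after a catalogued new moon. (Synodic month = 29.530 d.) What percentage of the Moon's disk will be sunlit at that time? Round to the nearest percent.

60%

215.0/29.530 = 7.281 lunations, so 7 complete cycles and 8.29 d into the next.
The Moon has covered 8.29/29.530 of its cycle, so θ ≈ 360° × 8.29/29.530 = 101.1°.
With cos θ = (-0.192), the lit fraction is (1 − (-0.192))/2 ≈ 0.596, so 60%.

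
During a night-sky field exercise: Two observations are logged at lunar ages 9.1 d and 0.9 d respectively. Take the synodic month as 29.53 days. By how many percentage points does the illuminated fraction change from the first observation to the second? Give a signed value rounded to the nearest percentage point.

-67 percentage points

θ₁ = 360° × 9.1/29.53 = 110.9°, f₁ = (1 − cos θ₁)/2 = 0.679.
θ₂ = 360° × 0.9/29.53 = 11.0°, f₂ = (1 − cos θ₂)/2 = 0.009.
Change = f₂ − f₁ = -0.670 → -67 percentage points.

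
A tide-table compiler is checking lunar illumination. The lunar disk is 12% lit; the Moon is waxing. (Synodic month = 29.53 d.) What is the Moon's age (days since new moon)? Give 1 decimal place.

3.3 days

Invert f = (1 − cos θ)/2 to get cos θ = 1 − 2(0.12) = 0.760, hence θ₀ = arccos 0.760 = 40.5°.
Waxing ⇒ before full, so θ = 40.5°.
Age = 29.53 × 40.5°/360° ≈ 3.33 days.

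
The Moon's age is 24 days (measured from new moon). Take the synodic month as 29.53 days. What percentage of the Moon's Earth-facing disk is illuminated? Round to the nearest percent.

31%

Elongation θ = 360° × 24/29.53 ≈ 292.6°.
cos 292.6° = 0.384, so f = (1 − 0.384)/2 = 0.308, so 31%.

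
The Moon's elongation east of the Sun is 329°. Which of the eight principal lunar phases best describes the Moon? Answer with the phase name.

waning crescent

329° lies in the waning crescent sector of the 8-phase cycle.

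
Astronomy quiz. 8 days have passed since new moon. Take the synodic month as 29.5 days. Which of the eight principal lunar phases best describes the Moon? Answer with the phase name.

At 8/29.5 of the cycle, θ ≈ 98° — the first quarter range.

first quarter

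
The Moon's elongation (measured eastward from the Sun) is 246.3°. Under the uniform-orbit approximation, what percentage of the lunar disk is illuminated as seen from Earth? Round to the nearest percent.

f = (1 − cos 246.3°)/2 = (1 − (-0.402))/2 ≈ 0.701, i.e. 70%.

70%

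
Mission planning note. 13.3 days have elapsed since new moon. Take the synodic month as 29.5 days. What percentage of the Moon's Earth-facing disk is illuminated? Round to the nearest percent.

98%

The Moon has covered 13.3/29.5 of its cycle, so θ ≈ 360° × 13.3/29.5 = 162.3°.
With cos θ = (-0.953), the lit fraction is (1 − (-0.953))/2 ≈ 0.976, so 98%.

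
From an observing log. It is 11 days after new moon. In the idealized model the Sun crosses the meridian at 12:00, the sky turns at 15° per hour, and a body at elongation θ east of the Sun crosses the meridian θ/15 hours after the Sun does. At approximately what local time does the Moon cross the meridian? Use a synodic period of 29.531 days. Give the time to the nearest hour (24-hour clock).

21:00

Elongation θ = 360° × 11/29.531 ≈ 134.1°.
At 15° of sky rotation per hour, 134.1° corresponds to a 8.94 h lag.
12:00 + 8.94 h ≈ 20:56 → 21:00 to the nearest hour.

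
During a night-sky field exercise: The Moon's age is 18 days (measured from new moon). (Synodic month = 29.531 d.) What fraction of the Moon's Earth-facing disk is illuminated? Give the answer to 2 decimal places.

0.89

Elongation θ = 360° × 18/29.531 ≈ 219.4°.
With cos θ = (-0.772), the lit fraction is (1 − (-0.772))/2 ≈ 0.886.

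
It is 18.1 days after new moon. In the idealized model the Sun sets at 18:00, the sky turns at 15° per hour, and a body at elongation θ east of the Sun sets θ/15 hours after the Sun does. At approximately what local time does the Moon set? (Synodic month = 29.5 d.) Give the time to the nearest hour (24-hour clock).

09:00

The Moon has covered 18.1/29.5 of its cycle, so θ ≈ 360° × 18.1/29.5 = 220.9°.
The Moon trails the Sun by θ/15 = 220.9/15 ≈ 14.73 hours.
18:00 + 14.73 h ≈ 08:44 → 09:00 to the nearest hour.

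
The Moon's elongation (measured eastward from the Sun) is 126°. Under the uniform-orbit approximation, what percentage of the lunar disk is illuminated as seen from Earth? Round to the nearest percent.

79%

Half-versine of 126°: (1 − (-0.588))/2 = 0.794, i.e. 79%.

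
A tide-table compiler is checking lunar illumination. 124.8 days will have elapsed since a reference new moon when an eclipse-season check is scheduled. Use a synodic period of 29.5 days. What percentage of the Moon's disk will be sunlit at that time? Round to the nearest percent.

124.8 d spans 4 complete synodic months (4 × 29.5 = 118.00 d) plus 6.80 d.
Phase angle: θ = 360°·(6.80 d)/(29.5 d) = 83.0°.
With cos θ = 0.122, the lit fraction is (1 − 0.122)/2 ≈ 0.439, so 44%.

44%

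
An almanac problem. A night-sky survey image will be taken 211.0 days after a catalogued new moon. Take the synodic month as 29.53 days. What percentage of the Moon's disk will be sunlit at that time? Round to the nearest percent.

19%

Reduce mod P: 211.0 − 7×29.53 = 4.29 d into the current lunation.
Phase angle: θ = 360°·(4.29 d)/(29.53 d) = 52.3°.
Illuminated fraction = (1 − cos 52.3°)/2 = (1 − 0.612)/2 ≈ 0.194, so 19%.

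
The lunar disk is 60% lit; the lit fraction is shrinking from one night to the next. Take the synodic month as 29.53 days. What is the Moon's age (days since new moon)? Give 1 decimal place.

From f = (1 − cos θ)/2: cos θ = 1 − 2×0.60 = -0.200; arccos → 101.5°.
Since the Moon is past full (waning), take the reflex angle: θ = 360° − 101.5° = 258.5°.
At 360°/29.53 d per day, 258.5° corresponds to 21.20 days.

21.2 days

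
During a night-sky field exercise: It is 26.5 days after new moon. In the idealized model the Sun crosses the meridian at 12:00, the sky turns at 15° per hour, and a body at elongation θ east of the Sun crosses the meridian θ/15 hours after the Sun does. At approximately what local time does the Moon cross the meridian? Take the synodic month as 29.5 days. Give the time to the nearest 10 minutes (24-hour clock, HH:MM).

09:30

Elongation θ = 360° × 26.5/29.5 ≈ 323.4°.
Delay after the Sun = 323.4° / (15°/h) ≈ 21.56 h.
12:00 + 21.559 h ≈ 09:34 → 09:30 to the nearest ten minutes.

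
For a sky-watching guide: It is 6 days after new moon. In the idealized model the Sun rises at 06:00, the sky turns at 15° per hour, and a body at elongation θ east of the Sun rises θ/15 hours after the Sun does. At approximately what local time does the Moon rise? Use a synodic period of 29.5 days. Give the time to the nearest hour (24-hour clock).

11:00

Elongation θ = 360° × 6/29.5 ≈ 73.2°.
Delay after the Sun = 73.2° / (15°/h) ≈ 4.88 h.
06:00 + 4.88 h ≈ 10:53 → 11:00 to the nearest hour.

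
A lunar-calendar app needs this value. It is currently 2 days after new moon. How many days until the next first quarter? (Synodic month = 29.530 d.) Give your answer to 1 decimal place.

5.4 days

First quarter occurs at elongation 90°, i.e. at age 29.530 × 90/360 = 7.383 d.
That is 7.383 − 2 = 5.383 days ahead.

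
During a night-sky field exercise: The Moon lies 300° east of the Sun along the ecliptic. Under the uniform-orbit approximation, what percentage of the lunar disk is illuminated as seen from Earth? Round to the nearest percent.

25%

cos 300° = 0.500, so f = (1 − 0.500)/2 = 0.250, i.e. 25%.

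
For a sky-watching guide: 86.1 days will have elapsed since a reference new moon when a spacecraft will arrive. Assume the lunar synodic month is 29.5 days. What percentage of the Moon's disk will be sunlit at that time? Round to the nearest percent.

86.1 d spans 2 complete synodic months (2 × 29.5 = 59.00 d) plus 27.10 d.
Elongation θ = 360° × 27.10/29.5 ≈ 330.7°.
With cos θ = 0.872, the lit fraction is (1 − 0.872)/2 ≈ 0.064, so 6%.

6%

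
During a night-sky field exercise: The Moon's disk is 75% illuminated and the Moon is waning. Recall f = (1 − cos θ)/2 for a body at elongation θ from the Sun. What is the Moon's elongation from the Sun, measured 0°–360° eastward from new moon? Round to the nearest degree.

240°

From f = (1 − cos θ)/2: cos θ = 1 − 2×0.75 = -0.500; arccos → 120.0°.
Waning ⇒ past full, so θ = 360° − 120.0° = 240.0°.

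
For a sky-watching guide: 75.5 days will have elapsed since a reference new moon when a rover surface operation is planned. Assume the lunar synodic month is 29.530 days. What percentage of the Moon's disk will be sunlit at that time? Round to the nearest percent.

75.5 d spans 2 complete synodic months (2 × 29.530 = 59.06 d) plus 16.44 d.
Phase angle: θ = 360°·(16.44 d)/(29.530 d) = 200.4°.
Illuminated fraction = (1 − cos 200.4°)/2 = (1 − (-0.937))/2 ≈ 0.969, so 97%.

97%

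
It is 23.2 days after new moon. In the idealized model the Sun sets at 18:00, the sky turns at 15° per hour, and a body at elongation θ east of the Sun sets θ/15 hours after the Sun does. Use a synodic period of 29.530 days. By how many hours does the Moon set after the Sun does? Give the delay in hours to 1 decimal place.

18.9 h

Elongation θ = 360° × 23.2/29.530 ≈ 282.8°.
At 15° of sky rotation per hour, 282.8° corresponds to a 18.86 h lag.
So the Moon sets 18.86 h after the Sun.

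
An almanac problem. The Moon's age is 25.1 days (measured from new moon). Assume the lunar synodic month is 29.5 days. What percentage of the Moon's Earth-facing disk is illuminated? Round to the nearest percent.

20%

The Moon has covered 25.1/29.5 of its cycle, so θ ≈ 360° × 25.1/29.5 = 306.3°.
With cos θ = 0.592, the lit fraction is (1 − 0.592)/2 ≈ 0.204, so 20%.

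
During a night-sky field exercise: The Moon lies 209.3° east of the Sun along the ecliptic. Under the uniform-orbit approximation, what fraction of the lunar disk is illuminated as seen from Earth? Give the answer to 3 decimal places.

Half-versine of 209.3°: (1 − (-0.872))/2 = 0.936.

0.936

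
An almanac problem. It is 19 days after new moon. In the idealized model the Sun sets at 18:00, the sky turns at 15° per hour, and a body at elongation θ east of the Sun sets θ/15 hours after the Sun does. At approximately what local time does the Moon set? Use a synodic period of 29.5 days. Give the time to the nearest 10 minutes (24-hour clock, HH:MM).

The Moon has covered 19/29.5 of its cycle, so θ ≈ 360° × 19/29.5 = 231.9°.
Delay after the Sun = 231.9° / (15°/h) ≈ 15.46 h.
18:00 + 15.458 h ≈ 09:27 → 09:30 to the nearest ten minutes.

09:30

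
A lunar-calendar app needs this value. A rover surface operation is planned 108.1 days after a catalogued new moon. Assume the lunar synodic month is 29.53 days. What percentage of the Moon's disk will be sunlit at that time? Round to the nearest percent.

77%

108.1 d spans 3 complete synodic months (3 × 29.53 = 88.59 d) plus 19.51 d.
Elongation θ = 360° × 19.51/29.53 ≈ 237.8°.
With cos θ = (-0.532), the lit fraction is (1 − (-0.532))/2 ≈ 0.766, so 77%.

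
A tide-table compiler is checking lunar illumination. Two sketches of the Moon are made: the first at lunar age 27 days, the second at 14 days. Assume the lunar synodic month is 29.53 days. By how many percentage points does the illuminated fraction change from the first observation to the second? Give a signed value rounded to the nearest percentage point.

+92 percentage points

First observation: θ = 360°·27/29.53 = 329.2°, so f = 0.071.
Second observation: θ = 170.7°, f = 0.993.
Δf = 0.993 − 0.071 = +0.923, i.e. +92 pp.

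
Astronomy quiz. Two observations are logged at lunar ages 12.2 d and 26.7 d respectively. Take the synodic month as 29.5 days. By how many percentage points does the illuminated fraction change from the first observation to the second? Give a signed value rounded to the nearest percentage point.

-84 percentage points

θ₁ = 360° × 12.2/29.5 = 148.9°, f₁ = (1 − cos θ₁)/2 = 0.928.
θ₂ = 360° × 26.7/29.5 = 325.8°, f₂ = (1 − cos θ₂)/2 = 0.086.
Change = f₂ − f₁ = -0.842 → -84 percentage points.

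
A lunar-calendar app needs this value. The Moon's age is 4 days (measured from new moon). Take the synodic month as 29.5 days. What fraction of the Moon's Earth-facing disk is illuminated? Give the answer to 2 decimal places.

Elongation θ = 360° × 4/29.5 ≈ 48.8°.
With cos θ = 0.659, the lit fraction is (1 − 0.659)/2 ≈ 0.171.

0.17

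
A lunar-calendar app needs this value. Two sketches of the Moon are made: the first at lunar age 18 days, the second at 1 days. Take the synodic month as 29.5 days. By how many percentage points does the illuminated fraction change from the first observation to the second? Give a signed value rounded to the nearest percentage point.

First observation: θ = 360°·18/29.5 = 219.7°, so f = 0.885.
Second observation: θ = 12.2°, f = 0.011.
Δf = 0.011 − 0.885 = -0.874, i.e. -87 pp.

-87 pp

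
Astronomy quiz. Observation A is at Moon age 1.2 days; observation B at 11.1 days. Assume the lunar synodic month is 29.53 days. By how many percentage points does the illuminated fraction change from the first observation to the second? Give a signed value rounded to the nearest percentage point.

θ₁ = 360° × 1.2/29.53 = 14.6°, f₁ = (1 − cos θ₁)/2 = 0.016.
θ₂ = 360° × 11.1/29.53 = 135.3°, f₂ = (1 − cos θ₂)/2 = 0.856.
Change = f₂ − f₁ = +0.839 → +84 percentage points.

+84 percentage points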